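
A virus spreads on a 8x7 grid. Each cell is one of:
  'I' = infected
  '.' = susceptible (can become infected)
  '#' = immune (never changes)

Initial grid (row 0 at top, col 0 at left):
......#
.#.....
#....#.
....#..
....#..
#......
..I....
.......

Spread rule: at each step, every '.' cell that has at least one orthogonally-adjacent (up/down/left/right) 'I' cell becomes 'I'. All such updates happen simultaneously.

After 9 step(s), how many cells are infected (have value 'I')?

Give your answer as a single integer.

Step 0 (initial): 1 infected
Step 1: +4 new -> 5 infected
Step 2: +7 new -> 12 infected
Step 3: +7 new -> 19 infected
Step 4: +7 new -> 26 infected
Step 5: +7 new -> 33 infected
Step 6: +5 new -> 38 infected
Step 7: +4 new -> 42 infected
Step 8: +4 new -> 46 infected
Step 9: +3 new -> 49 infected

Answer: 49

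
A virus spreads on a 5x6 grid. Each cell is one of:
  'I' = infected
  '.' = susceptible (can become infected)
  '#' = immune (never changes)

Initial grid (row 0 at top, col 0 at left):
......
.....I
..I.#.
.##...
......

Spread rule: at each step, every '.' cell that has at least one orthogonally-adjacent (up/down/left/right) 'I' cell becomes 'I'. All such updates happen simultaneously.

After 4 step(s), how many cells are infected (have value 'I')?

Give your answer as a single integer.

Answer: 26

Derivation:
Step 0 (initial): 2 infected
Step 1: +6 new -> 8 infected
Step 2: +7 new -> 15 infected
Step 3: +7 new -> 22 infected
Step 4: +4 new -> 26 infected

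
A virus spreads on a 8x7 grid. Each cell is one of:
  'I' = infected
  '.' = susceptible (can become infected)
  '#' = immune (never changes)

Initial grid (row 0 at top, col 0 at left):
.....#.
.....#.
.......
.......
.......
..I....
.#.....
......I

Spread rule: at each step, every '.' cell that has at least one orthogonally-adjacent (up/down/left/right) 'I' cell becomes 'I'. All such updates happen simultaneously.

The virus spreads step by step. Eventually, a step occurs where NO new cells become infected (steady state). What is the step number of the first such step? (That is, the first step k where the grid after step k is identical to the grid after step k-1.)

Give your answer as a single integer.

Answer: 8

Derivation:
Step 0 (initial): 2 infected
Step 1: +6 new -> 8 infected
Step 2: +10 new -> 18 infected
Step 3: +11 new -> 29 infected
Step 4: +8 new -> 37 infected
Step 5: +7 new -> 44 infected
Step 6: +6 new -> 50 infected
Step 7: +3 new -> 53 infected
Step 8: +0 new -> 53 infected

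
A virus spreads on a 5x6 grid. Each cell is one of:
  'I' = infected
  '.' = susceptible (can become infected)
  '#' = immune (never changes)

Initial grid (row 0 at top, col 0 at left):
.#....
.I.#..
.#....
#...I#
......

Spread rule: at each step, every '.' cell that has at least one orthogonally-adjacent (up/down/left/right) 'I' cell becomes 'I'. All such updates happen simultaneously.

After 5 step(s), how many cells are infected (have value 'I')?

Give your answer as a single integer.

Step 0 (initial): 2 infected
Step 1: +5 new -> 7 infected
Step 2: +10 new -> 17 infected
Step 3: +5 new -> 22 infected
Step 4: +2 new -> 24 infected
Step 5: +1 new -> 25 infected

Answer: 25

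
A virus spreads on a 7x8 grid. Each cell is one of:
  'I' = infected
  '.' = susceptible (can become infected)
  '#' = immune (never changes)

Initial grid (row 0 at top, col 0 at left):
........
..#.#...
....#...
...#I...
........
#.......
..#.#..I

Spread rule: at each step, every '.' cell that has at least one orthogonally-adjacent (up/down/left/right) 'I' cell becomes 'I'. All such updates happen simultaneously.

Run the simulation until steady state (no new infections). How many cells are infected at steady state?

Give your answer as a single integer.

Answer: 49

Derivation:
Step 0 (initial): 2 infected
Step 1: +4 new -> 6 infected
Step 2: +8 new -> 14 infected
Step 3: +7 new -> 21 infected
Step 4: +7 new -> 28 infected
Step 5: +7 new -> 35 infected
Step 6: +6 new -> 41 infected
Step 7: +5 new -> 46 infected
Step 8: +2 new -> 48 infected
Step 9: +1 new -> 49 infected
Step 10: +0 new -> 49 infected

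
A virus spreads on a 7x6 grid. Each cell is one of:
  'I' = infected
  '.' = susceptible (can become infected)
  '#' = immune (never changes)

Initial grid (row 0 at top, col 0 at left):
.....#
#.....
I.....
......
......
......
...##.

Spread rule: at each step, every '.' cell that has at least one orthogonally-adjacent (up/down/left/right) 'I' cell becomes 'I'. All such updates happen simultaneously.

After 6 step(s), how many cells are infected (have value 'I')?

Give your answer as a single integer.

Answer: 34

Derivation:
Step 0 (initial): 1 infected
Step 1: +2 new -> 3 infected
Step 2: +4 new -> 7 infected
Step 3: +6 new -> 13 infected
Step 4: +8 new -> 21 infected
Step 5: +7 new -> 28 infected
Step 6: +6 new -> 34 infected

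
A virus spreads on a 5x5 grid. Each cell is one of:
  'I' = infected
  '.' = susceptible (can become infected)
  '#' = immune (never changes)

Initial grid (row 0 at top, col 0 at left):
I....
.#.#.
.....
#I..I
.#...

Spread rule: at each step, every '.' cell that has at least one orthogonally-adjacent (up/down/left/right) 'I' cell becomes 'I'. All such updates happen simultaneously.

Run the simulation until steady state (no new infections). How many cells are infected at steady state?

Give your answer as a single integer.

Answer: 20

Derivation:
Step 0 (initial): 3 infected
Step 1: +7 new -> 10 infected
Step 2: +7 new -> 17 infected
Step 3: +3 new -> 20 infected
Step 4: +0 new -> 20 infected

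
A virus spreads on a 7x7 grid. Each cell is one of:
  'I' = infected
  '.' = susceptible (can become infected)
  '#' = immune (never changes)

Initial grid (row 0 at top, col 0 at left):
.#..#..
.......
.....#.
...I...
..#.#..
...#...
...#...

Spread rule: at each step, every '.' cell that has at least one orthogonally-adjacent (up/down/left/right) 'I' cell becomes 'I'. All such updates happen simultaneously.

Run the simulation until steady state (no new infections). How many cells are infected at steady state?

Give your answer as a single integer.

Answer: 42

Derivation:
Step 0 (initial): 1 infected
Step 1: +4 new -> 5 infected
Step 2: +5 new -> 10 infected
Step 3: +8 new -> 18 infected
Step 4: +9 new -> 27 infected
Step 5: +9 new -> 36 infected
Step 6: +6 new -> 42 infected
Step 7: +0 new -> 42 infected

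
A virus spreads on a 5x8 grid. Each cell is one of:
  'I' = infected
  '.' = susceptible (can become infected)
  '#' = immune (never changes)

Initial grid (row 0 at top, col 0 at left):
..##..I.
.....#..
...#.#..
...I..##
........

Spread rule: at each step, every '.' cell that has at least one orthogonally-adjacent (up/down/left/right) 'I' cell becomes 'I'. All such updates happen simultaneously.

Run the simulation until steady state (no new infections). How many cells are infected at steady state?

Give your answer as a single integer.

Step 0 (initial): 2 infected
Step 1: +6 new -> 8 infected
Step 2: +9 new -> 17 infected
Step 3: +7 new -> 24 infected
Step 4: +5 new -> 29 infected
Step 5: +3 new -> 32 infected
Step 6: +1 new -> 33 infected
Step 7: +0 new -> 33 infected

Answer: 33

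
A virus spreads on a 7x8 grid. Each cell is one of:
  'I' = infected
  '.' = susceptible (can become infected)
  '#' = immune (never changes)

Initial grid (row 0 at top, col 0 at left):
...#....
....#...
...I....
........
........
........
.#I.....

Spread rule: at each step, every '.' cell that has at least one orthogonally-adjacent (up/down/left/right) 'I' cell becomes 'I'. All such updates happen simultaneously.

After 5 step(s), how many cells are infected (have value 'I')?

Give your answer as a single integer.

Answer: 50

Derivation:
Step 0 (initial): 2 infected
Step 1: +6 new -> 8 infected
Step 2: +10 new -> 18 infected
Step 3: +12 new -> 30 infected
Step 4: +12 new -> 42 infected
Step 5: +8 new -> 50 infected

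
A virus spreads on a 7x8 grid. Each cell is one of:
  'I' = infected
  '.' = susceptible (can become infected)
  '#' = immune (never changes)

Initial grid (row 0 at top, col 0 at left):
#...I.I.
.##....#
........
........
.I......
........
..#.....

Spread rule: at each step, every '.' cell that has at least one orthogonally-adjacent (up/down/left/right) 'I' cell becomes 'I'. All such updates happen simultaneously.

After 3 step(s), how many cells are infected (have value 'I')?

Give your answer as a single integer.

Step 0 (initial): 3 infected
Step 1: +9 new -> 12 infected
Step 2: +12 new -> 24 infected
Step 3: +12 new -> 36 infected

Answer: 36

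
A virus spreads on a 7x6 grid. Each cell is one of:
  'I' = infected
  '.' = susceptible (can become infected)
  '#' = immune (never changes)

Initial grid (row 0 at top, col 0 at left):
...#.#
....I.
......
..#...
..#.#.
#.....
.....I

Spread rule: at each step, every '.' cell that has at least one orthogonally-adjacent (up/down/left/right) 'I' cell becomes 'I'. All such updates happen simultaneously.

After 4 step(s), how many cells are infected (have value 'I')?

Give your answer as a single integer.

Answer: 28

Derivation:
Step 0 (initial): 2 infected
Step 1: +6 new -> 8 infected
Step 2: +7 new -> 15 infected
Step 3: +7 new -> 22 infected
Step 4: +6 new -> 28 infected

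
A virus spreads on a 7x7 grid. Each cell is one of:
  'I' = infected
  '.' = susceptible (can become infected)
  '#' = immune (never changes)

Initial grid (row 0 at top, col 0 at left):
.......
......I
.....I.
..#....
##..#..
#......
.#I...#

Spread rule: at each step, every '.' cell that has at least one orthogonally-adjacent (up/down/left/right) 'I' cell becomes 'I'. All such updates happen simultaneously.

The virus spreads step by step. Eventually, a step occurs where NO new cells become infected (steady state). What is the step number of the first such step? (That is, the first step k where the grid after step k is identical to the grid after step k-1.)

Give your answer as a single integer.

Answer: 8

Derivation:
Step 0 (initial): 3 infected
Step 1: +7 new -> 10 infected
Step 2: +10 new -> 20 infected
Step 3: +9 new -> 29 infected
Step 4: +4 new -> 33 infected
Step 5: +4 new -> 37 infected
Step 6: +3 new -> 40 infected
Step 7: +1 new -> 41 infected
Step 8: +0 new -> 41 infected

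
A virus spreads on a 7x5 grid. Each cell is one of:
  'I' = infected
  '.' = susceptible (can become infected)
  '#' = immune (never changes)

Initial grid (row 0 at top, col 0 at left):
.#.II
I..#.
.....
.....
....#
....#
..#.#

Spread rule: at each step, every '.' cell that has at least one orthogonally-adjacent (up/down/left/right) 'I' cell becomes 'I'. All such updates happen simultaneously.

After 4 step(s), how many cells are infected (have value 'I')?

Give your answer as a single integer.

Step 0 (initial): 3 infected
Step 1: +5 new -> 8 infected
Step 2: +4 new -> 12 infected
Step 3: +5 new -> 17 infected
Step 4: +4 new -> 21 infected

Answer: 21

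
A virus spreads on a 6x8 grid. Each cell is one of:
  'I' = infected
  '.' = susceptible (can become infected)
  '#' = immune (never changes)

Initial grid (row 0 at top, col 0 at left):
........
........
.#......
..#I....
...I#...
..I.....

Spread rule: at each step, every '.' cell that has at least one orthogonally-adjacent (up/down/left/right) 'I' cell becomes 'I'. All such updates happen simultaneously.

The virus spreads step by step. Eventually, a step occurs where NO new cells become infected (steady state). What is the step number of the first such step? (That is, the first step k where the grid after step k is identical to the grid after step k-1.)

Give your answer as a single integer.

Answer: 8

Derivation:
Step 0 (initial): 3 infected
Step 1: +5 new -> 8 infected
Step 2: +7 new -> 15 infected
Step 3: +9 new -> 24 infected
Step 4: +9 new -> 33 infected
Step 5: +8 new -> 41 infected
Step 6: +3 new -> 44 infected
Step 7: +1 new -> 45 infected
Step 8: +0 new -> 45 infected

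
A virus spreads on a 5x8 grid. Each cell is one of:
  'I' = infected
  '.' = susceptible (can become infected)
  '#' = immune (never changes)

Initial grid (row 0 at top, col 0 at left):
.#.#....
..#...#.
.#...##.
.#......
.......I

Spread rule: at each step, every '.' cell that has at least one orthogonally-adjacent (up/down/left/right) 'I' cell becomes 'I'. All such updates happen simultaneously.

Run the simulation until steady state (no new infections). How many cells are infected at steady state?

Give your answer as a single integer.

Answer: 31

Derivation:
Step 0 (initial): 1 infected
Step 1: +2 new -> 3 infected
Step 2: +3 new -> 6 infected
Step 3: +3 new -> 9 infected
Step 4: +3 new -> 12 infected
Step 5: +4 new -> 16 infected
Step 6: +5 new -> 21 infected
Step 7: +5 new -> 26 infected
Step 8: +1 new -> 27 infected
Step 9: +1 new -> 28 infected
Step 10: +1 new -> 29 infected
Step 11: +2 new -> 31 infected
Step 12: +0 new -> 31 infected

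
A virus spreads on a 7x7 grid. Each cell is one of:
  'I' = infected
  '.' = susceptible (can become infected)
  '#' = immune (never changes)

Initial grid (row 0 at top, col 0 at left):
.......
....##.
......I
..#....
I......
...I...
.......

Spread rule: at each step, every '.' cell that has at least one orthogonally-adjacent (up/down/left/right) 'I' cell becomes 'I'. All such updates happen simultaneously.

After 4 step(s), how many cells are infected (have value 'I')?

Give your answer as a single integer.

Step 0 (initial): 3 infected
Step 1: +10 new -> 13 infected
Step 2: +14 new -> 27 infected
Step 3: +9 new -> 36 infected
Step 4: +6 new -> 42 infected

Answer: 42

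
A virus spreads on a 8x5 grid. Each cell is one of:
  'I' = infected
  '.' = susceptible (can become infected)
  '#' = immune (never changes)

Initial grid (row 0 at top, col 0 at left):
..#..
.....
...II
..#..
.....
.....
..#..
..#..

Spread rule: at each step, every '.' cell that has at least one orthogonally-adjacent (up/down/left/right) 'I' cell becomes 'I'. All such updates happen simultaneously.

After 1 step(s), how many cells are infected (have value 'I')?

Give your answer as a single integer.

Step 0 (initial): 2 infected
Step 1: +5 new -> 7 infected

Answer: 7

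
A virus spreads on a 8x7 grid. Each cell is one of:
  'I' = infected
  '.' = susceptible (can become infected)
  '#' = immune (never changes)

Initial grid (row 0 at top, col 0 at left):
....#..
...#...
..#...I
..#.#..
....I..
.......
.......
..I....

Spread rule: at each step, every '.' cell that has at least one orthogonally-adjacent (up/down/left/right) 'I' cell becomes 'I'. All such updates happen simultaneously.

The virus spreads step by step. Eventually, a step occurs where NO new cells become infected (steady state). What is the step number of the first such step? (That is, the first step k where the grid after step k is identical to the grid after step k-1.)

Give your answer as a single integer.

Answer: 10

Derivation:
Step 0 (initial): 3 infected
Step 1: +9 new -> 12 infected
Step 2: +15 new -> 27 infected
Step 3: +9 new -> 36 infected
Step 4: +5 new -> 41 infected
Step 5: +2 new -> 43 infected
Step 6: +2 new -> 45 infected
Step 7: +3 new -> 48 infected
Step 8: +2 new -> 50 infected
Step 9: +1 new -> 51 infected
Step 10: +0 new -> 51 infected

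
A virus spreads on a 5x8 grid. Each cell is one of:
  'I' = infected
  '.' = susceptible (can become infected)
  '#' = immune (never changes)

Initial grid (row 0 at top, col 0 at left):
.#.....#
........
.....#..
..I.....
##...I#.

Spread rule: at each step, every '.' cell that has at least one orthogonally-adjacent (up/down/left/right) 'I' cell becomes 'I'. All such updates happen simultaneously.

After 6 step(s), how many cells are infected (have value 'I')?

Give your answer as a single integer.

Step 0 (initial): 2 infected
Step 1: +6 new -> 8 infected
Step 2: +7 new -> 15 infected
Step 3: +7 new -> 22 infected
Step 4: +6 new -> 28 infected
Step 5: +5 new -> 33 infected
Step 6: +1 new -> 34 infected

Answer: 34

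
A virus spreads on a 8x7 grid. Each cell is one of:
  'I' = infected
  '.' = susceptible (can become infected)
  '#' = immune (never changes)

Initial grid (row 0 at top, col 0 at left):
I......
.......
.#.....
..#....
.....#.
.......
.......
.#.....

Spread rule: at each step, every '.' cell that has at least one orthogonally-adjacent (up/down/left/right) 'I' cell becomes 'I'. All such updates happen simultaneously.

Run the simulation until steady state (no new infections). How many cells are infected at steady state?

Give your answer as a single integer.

Answer: 52

Derivation:
Step 0 (initial): 1 infected
Step 1: +2 new -> 3 infected
Step 2: +3 new -> 6 infected
Step 3: +3 new -> 9 infected
Step 4: +5 new -> 14 infected
Step 5: +5 new -> 19 infected
Step 6: +7 new -> 26 infected
Step 7: +7 new -> 33 infected
Step 8: +5 new -> 38 infected
Step 9: +4 new -> 42 infected
Step 10: +4 new -> 46 infected
Step 11: +3 new -> 49 infected
Step 12: +2 new -> 51 infected
Step 13: +1 new -> 52 infected
Step 14: +0 new -> 52 infected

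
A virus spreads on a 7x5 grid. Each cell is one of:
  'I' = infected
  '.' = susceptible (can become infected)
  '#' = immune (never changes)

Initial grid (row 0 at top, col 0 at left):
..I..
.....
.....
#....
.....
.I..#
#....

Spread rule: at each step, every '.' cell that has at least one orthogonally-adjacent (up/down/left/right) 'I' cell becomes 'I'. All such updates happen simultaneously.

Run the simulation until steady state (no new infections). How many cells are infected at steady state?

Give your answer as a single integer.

Step 0 (initial): 2 infected
Step 1: +7 new -> 9 infected
Step 2: +10 new -> 19 infected
Step 3: +7 new -> 26 infected
Step 4: +5 new -> 31 infected
Step 5: +1 new -> 32 infected
Step 6: +0 new -> 32 infected

Answer: 32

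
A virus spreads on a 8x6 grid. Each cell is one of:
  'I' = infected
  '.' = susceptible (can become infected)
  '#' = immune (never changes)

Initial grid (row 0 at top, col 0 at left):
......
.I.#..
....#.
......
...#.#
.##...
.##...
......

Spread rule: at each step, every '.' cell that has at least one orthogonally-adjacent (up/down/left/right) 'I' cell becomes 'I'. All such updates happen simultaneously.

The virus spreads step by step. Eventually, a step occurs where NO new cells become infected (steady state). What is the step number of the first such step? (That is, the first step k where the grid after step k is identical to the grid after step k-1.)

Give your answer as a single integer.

Answer: 11

Derivation:
Step 0 (initial): 1 infected
Step 1: +4 new -> 5 infected
Step 2: +5 new -> 10 infected
Step 3: +5 new -> 15 infected
Step 4: +4 new -> 19 infected
Step 5: +4 new -> 23 infected
Step 6: +4 new -> 27 infected
Step 7: +3 new -> 30 infected
Step 8: +4 new -> 34 infected
Step 9: +4 new -> 38 infected
Step 10: +2 new -> 40 infected
Step 11: +0 new -> 40 infected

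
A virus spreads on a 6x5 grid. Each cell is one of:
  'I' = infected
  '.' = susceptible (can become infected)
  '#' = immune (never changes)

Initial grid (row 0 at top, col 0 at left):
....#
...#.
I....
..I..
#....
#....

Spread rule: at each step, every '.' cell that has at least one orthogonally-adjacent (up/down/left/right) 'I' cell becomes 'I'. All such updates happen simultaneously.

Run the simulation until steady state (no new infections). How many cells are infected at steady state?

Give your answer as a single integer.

Answer: 26

Derivation:
Step 0 (initial): 2 infected
Step 1: +7 new -> 9 infected
Step 2: +8 new -> 17 infected
Step 3: +6 new -> 23 infected
Step 4: +3 new -> 26 infected
Step 5: +0 new -> 26 infected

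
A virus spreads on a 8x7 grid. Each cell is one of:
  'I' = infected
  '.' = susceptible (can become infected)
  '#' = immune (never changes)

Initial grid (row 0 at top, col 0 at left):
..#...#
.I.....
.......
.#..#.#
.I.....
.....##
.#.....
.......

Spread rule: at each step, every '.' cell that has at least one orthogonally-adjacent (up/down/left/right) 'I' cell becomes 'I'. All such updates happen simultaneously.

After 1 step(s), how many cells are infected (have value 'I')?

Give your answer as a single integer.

Step 0 (initial): 2 infected
Step 1: +7 new -> 9 infected

Answer: 9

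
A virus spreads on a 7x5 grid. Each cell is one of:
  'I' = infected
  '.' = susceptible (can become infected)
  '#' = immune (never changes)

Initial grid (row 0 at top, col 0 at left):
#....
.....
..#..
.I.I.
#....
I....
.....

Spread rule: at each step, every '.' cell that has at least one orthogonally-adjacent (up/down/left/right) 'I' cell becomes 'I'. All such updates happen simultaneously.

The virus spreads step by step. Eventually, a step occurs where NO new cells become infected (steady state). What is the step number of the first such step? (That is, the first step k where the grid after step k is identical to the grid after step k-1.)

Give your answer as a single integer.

Step 0 (initial): 3 infected
Step 1: +9 new -> 12 infected
Step 2: +9 new -> 21 infected
Step 3: +8 new -> 29 infected
Step 4: +3 new -> 32 infected
Step 5: +0 new -> 32 infected

Answer: 5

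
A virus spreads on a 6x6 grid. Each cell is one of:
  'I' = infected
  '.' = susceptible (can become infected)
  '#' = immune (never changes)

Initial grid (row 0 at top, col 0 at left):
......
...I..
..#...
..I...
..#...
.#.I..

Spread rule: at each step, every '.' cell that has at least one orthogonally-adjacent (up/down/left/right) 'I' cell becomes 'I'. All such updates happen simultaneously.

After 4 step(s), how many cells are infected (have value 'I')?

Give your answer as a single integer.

Answer: 33

Derivation:
Step 0 (initial): 3 infected
Step 1: +9 new -> 12 infected
Step 2: +11 new -> 23 infected
Step 3: +8 new -> 31 infected
Step 4: +2 new -> 33 infected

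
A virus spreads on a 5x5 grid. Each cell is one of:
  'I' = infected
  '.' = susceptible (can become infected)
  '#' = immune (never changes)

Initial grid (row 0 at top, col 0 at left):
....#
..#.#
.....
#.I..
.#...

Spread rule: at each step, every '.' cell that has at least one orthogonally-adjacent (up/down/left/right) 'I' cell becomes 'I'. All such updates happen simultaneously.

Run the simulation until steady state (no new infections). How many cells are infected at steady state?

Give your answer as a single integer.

Answer: 19

Derivation:
Step 0 (initial): 1 infected
Step 1: +4 new -> 5 infected
Step 2: +4 new -> 9 infected
Step 3: +5 new -> 14 infected
Step 4: +3 new -> 17 infected
Step 5: +2 new -> 19 infected
Step 6: +0 new -> 19 infected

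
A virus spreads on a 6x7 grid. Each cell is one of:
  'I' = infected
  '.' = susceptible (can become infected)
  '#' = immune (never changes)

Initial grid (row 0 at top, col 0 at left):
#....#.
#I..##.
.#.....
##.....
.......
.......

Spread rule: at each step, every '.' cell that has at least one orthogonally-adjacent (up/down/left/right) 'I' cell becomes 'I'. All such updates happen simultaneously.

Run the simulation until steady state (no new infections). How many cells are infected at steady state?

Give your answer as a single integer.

Answer: 33

Derivation:
Step 0 (initial): 1 infected
Step 1: +2 new -> 3 infected
Step 2: +3 new -> 6 infected
Step 3: +3 new -> 9 infected
Step 4: +4 new -> 13 infected
Step 5: +5 new -> 18 infected
Step 6: +6 new -> 24 infected
Step 7: +5 new -> 29 infected
Step 8: +3 new -> 32 infected
Step 9: +1 new -> 33 infected
Step 10: +0 new -> 33 infected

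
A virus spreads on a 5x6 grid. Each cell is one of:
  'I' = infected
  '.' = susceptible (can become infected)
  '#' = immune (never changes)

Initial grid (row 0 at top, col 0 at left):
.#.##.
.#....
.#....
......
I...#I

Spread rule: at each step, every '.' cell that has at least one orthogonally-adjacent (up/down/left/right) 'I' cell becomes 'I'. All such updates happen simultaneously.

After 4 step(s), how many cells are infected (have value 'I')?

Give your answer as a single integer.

Answer: 21

Derivation:
Step 0 (initial): 2 infected
Step 1: +3 new -> 5 infected
Step 2: +5 new -> 10 infected
Step 3: +6 new -> 16 infected
Step 4: +5 new -> 21 infected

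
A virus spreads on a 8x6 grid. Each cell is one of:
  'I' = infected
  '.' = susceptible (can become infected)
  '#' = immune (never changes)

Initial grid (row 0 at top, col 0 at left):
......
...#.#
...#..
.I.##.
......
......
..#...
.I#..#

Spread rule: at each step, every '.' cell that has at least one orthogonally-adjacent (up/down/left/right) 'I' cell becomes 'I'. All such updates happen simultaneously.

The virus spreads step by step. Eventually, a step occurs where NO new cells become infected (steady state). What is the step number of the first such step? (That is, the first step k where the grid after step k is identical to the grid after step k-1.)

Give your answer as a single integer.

Answer: 9

Derivation:
Step 0 (initial): 2 infected
Step 1: +6 new -> 8 infected
Step 2: +7 new -> 15 infected
Step 3: +6 new -> 21 infected
Step 4: +4 new -> 25 infected
Step 5: +4 new -> 29 infected
Step 6: +5 new -> 34 infected
Step 7: +5 new -> 39 infected
Step 8: +1 new -> 40 infected
Step 9: +0 new -> 40 infected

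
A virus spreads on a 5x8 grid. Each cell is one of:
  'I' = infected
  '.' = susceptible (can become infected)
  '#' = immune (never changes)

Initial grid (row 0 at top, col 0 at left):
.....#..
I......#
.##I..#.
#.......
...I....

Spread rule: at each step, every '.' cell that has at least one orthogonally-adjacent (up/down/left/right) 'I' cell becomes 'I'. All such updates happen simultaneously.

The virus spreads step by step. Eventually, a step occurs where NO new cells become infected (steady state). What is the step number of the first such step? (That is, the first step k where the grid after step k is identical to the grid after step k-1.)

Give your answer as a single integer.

Step 0 (initial): 3 infected
Step 1: +8 new -> 11 infected
Step 2: +9 new -> 20 infected
Step 3: +7 new -> 27 infected
Step 4: +3 new -> 30 infected
Step 5: +2 new -> 32 infected
Step 6: +2 new -> 34 infected
Step 7: +0 new -> 34 infected

Answer: 7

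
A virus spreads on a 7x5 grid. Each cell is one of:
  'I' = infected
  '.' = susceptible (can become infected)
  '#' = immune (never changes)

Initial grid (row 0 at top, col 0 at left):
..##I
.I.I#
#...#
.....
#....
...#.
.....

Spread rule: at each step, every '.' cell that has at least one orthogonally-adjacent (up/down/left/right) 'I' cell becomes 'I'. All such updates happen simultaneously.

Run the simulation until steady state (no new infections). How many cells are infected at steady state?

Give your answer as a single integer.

Step 0 (initial): 3 infected
Step 1: +5 new -> 8 infected
Step 2: +4 new -> 12 infected
Step 3: +5 new -> 17 infected
Step 4: +3 new -> 20 infected
Step 5: +4 new -> 24 infected
Step 6: +3 new -> 27 infected
Step 7: +1 new -> 28 infected
Step 8: +0 new -> 28 infected

Answer: 28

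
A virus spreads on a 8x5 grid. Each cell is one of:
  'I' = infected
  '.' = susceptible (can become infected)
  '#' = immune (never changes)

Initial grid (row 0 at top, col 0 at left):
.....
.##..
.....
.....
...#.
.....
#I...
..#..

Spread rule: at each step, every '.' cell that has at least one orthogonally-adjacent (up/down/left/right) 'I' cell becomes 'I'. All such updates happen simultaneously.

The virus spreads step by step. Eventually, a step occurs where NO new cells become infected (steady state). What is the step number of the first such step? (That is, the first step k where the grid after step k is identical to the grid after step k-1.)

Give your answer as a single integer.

Step 0 (initial): 1 infected
Step 1: +3 new -> 4 infected
Step 2: +5 new -> 9 infected
Step 3: +6 new -> 15 infected
Step 4: +5 new -> 20 infected
Step 5: +4 new -> 24 infected
Step 6: +3 new -> 27 infected
Step 7: +3 new -> 30 infected
Step 8: +3 new -> 33 infected
Step 9: +2 new -> 35 infected
Step 10: +0 new -> 35 infected

Answer: 10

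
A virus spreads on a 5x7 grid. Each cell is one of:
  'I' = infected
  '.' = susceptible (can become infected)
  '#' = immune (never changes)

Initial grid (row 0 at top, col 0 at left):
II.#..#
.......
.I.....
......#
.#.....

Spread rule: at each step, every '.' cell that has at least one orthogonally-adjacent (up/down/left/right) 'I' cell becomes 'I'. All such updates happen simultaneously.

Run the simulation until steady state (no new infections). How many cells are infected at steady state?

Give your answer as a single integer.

Answer: 31

Derivation:
Step 0 (initial): 3 infected
Step 1: +6 new -> 9 infected
Step 2: +4 new -> 13 infected
Step 3: +5 new -> 18 infected
Step 4: +4 new -> 22 infected
Step 5: +5 new -> 27 infected
Step 6: +3 new -> 30 infected
Step 7: +1 new -> 31 infected
Step 8: +0 new -> 31 infected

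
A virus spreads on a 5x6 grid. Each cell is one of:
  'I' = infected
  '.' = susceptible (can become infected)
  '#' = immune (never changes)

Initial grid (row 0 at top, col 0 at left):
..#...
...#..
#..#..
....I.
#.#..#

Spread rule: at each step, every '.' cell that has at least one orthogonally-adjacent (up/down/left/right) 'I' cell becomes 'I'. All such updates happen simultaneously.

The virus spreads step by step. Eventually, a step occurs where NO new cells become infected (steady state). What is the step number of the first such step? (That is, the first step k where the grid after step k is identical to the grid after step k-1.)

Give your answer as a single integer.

Step 0 (initial): 1 infected
Step 1: +4 new -> 5 infected
Step 2: +4 new -> 9 infected
Step 3: +4 new -> 13 infected
Step 4: +6 new -> 19 infected
Step 5: +1 new -> 20 infected
Step 6: +2 new -> 22 infected
Step 7: +1 new -> 23 infected
Step 8: +0 new -> 23 infected

Answer: 8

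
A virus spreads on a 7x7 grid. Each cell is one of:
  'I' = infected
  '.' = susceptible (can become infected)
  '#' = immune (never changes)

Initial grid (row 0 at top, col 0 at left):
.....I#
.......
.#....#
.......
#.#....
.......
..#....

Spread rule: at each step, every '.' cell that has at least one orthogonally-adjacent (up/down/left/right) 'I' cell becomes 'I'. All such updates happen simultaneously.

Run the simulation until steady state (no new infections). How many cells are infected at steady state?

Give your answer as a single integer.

Answer: 43

Derivation:
Step 0 (initial): 1 infected
Step 1: +2 new -> 3 infected
Step 2: +4 new -> 7 infected
Step 3: +4 new -> 11 infected
Step 4: +6 new -> 17 infected
Step 5: +7 new -> 24 infected
Step 6: +6 new -> 30 infected
Step 7: +5 new -> 35 infected
Step 8: +4 new -> 39 infected
Step 9: +1 new -> 40 infected
Step 10: +2 new -> 42 infected
Step 11: +1 new -> 43 infected
Step 12: +0 new -> 43 infected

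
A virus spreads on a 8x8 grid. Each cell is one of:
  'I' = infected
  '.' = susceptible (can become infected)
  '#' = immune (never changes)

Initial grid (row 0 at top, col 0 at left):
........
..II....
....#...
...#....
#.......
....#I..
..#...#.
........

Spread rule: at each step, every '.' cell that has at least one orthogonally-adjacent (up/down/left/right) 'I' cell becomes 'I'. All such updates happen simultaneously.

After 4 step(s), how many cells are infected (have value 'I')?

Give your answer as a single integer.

Step 0 (initial): 3 infected
Step 1: +9 new -> 12 infected
Step 2: +12 new -> 24 infected
Step 3: +15 new -> 39 infected
Step 4: +10 new -> 49 infected

Answer: 49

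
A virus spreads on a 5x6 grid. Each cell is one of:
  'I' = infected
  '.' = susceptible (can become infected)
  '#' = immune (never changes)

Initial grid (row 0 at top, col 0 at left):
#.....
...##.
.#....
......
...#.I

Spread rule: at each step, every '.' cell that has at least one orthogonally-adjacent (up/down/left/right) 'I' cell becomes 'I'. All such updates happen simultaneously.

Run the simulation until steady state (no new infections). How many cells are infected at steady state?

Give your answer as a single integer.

Answer: 25

Derivation:
Step 0 (initial): 1 infected
Step 1: +2 new -> 3 infected
Step 2: +2 new -> 5 infected
Step 3: +3 new -> 8 infected
Step 4: +3 new -> 11 infected
Step 5: +4 new -> 15 infected
Step 6: +4 new -> 19 infected
Step 7: +4 new -> 23 infected
Step 8: +2 new -> 25 infected
Step 9: +0 new -> 25 infected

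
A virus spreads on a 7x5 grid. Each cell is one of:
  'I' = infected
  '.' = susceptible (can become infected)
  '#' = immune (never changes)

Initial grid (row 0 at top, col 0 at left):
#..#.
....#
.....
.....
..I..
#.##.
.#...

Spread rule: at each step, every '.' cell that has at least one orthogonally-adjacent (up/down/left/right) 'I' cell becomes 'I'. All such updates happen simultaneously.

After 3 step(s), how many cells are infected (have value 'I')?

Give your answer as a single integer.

Answer: 16

Derivation:
Step 0 (initial): 1 infected
Step 1: +3 new -> 4 infected
Step 2: +6 new -> 10 infected
Step 3: +6 new -> 16 infected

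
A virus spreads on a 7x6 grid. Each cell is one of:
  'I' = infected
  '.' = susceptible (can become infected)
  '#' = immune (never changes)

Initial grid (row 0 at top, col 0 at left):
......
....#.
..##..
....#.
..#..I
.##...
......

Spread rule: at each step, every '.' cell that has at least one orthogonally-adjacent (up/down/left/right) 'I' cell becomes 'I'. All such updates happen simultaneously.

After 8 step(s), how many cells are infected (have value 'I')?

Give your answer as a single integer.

Answer: 34

Derivation:
Step 0 (initial): 1 infected
Step 1: +3 new -> 4 infected
Step 2: +4 new -> 8 infected
Step 3: +5 new -> 13 infected
Step 4: +3 new -> 16 infected
Step 5: +3 new -> 19 infected
Step 6: +5 new -> 24 infected
Step 7: +6 new -> 30 infected
Step 8: +4 new -> 34 infected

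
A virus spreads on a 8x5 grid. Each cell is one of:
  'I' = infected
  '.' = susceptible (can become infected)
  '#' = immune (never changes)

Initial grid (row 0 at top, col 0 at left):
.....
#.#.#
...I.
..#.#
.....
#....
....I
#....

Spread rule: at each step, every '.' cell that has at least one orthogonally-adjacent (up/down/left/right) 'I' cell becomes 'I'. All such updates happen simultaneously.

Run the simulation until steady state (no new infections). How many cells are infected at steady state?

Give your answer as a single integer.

Step 0 (initial): 2 infected
Step 1: +7 new -> 9 infected
Step 2: +7 new -> 16 infected
Step 3: +9 new -> 25 infected
Step 4: +6 new -> 31 infected
Step 5: +2 new -> 33 infected
Step 6: +0 new -> 33 infected

Answer: 33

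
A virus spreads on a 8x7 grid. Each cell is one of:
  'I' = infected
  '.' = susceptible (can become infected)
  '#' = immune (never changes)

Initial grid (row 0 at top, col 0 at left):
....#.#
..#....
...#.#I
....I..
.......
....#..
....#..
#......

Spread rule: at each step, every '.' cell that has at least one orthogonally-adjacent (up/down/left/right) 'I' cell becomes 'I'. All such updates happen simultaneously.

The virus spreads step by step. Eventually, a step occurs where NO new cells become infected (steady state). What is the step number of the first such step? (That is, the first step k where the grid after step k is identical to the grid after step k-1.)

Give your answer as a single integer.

Step 0 (initial): 2 infected
Step 1: +6 new -> 8 infected
Step 2: +6 new -> 14 infected
Step 3: +8 new -> 22 infected
Step 4: +8 new -> 30 infected
Step 5: +9 new -> 39 infected
Step 6: +6 new -> 45 infected
Step 7: +3 new -> 48 infected
Step 8: +0 new -> 48 infected

Answer: 8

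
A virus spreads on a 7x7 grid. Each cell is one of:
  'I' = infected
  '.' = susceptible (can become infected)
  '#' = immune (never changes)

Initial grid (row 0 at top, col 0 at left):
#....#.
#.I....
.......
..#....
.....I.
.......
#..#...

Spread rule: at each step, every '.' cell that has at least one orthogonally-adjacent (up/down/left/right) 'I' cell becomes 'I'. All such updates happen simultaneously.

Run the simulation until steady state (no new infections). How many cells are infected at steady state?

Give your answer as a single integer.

Answer: 43

Derivation:
Step 0 (initial): 2 infected
Step 1: +8 new -> 10 infected
Step 2: +12 new -> 22 infected
Step 3: +11 new -> 33 infected
Step 4: +4 new -> 37 infected
Step 5: +4 new -> 41 infected
Step 6: +2 new -> 43 infected
Step 7: +0 new -> 43 infected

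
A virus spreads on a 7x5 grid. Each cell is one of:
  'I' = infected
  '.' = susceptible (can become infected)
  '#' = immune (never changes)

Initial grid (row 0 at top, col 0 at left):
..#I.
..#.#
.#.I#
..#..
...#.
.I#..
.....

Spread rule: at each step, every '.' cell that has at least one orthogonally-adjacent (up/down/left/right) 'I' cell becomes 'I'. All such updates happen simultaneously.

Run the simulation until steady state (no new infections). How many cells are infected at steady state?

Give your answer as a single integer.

Answer: 27

Derivation:
Step 0 (initial): 3 infected
Step 1: +7 new -> 10 infected
Step 2: +6 new -> 16 infected
Step 3: +3 new -> 19 infected
Step 4: +4 new -> 23 infected
Step 5: +1 new -> 24 infected
Step 6: +2 new -> 26 infected
Step 7: +1 new -> 27 infected
Step 8: +0 new -> 27 infected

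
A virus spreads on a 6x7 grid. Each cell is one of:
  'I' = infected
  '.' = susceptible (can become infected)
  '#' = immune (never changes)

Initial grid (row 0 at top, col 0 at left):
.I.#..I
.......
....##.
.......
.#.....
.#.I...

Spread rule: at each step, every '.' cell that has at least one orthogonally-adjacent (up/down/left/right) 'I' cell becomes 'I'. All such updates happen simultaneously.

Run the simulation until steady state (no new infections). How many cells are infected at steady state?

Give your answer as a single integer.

Step 0 (initial): 3 infected
Step 1: +8 new -> 11 infected
Step 2: +10 new -> 21 infected
Step 3: +11 new -> 32 infected
Step 4: +3 new -> 35 infected
Step 5: +1 new -> 36 infected
Step 6: +1 new -> 37 infected
Step 7: +0 new -> 37 infected

Answer: 37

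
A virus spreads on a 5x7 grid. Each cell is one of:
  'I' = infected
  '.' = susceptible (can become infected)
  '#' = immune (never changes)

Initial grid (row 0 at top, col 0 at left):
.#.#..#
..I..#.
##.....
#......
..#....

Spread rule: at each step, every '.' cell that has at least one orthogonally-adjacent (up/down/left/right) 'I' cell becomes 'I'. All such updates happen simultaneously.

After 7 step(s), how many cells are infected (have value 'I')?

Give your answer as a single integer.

Step 0 (initial): 1 infected
Step 1: +4 new -> 5 infected
Step 2: +4 new -> 9 infected
Step 3: +5 new -> 14 infected
Step 4: +5 new -> 19 infected
Step 5: +4 new -> 23 infected
Step 6: +3 new -> 26 infected
Step 7: +1 new -> 27 infected

Answer: 27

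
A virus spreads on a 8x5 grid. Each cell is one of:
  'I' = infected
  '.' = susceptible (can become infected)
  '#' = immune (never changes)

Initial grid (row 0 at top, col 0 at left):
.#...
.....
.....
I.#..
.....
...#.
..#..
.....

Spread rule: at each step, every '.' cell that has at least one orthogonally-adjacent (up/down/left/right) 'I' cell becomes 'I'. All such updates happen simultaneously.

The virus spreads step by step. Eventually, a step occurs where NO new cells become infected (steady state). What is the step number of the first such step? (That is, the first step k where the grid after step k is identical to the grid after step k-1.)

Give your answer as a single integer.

Step 0 (initial): 1 infected
Step 1: +3 new -> 4 infected
Step 2: +4 new -> 8 infected
Step 3: +6 new -> 14 infected
Step 4: +6 new -> 20 infected
Step 5: +6 new -> 26 infected
Step 6: +5 new -> 31 infected
Step 7: +3 new -> 34 infected
Step 8: +2 new -> 36 infected
Step 9: +0 new -> 36 infected

Answer: 9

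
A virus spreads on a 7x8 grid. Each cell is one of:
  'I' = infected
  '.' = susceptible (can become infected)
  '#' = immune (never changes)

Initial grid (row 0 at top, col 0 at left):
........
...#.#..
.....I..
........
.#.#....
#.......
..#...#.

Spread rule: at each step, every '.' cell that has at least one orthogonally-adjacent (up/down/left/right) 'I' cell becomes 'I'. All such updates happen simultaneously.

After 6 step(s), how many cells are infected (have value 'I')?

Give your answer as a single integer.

Step 0 (initial): 1 infected
Step 1: +3 new -> 4 infected
Step 2: +7 new -> 11 infected
Step 3: +9 new -> 20 infected
Step 4: +10 new -> 30 infected
Step 5: +8 new -> 38 infected
Step 6: +6 new -> 44 infected

Answer: 44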